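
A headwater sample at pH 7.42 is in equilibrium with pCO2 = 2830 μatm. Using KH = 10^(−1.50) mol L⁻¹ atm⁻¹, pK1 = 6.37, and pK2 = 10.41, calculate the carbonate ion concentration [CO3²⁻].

[CO2*] = KH · pCO2 = 10^(−1.50) × 2830×10^-6 = 8.949×10^-5 mol/L
α₀ = 1/(1 + K1/[H⁺] + K1K2/[H⁺]²) = 1/(1 + 10^+1.05 + 10^-1.94) = 0.08176
DIC = [CO2*]/α₀ = 8.949×10^-5 / 0.08176 = 1.095 mmol/L
[CO3²⁻] = α₂·DIC; α₂ = 0.0009387, so [CO3²⁻] = 0.0009387 × 1.095 = 0.00103 mmol/L = 1.03 μmol/L

[CO3²⁻] = 1.03 μmol/L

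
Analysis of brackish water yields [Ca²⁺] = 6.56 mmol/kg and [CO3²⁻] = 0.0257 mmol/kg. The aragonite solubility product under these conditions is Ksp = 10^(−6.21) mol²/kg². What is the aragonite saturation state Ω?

Ω = 0.273

Ksp = 10^(−6.21) = 6.166×10^-7
Ω = [Ca²⁺][CO3²⁻]/Ksp = (6.56×10^-3)(0.0257×10^-3) / 6.166×10^-7 = 0.273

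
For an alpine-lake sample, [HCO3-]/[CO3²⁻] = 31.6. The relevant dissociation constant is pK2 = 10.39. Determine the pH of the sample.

From K2 = [H⁺][CO3²⁻]/[HCO3-]:  pH = pK2 − log₁₀([HCO3-]/[CO3²⁻])
log₁₀(31.6) = +1.500
pH = 10.39 − (+1.500) = 8.89

pH = 8.89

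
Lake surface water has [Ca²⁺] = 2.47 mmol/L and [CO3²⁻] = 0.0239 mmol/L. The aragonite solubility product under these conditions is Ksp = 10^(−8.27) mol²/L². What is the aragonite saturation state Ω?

Ω = 11.0

Ksp = 10^(−8.27) = 5.370×10^-9
Ω = [Ca²⁺][CO3²⁻]/Ksp = (2.47×10^-3)(0.0239×10^-3) / 5.370×10^-9 = 11.0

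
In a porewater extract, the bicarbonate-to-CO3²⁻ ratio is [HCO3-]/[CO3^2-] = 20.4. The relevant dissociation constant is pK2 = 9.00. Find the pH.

From K2 = [H⁺][CO3^2-]/[HCO3-]:  pH = pK2 − log₁₀([HCO3-]/[CO3^2-])
log₁₀(20.4) = +1.310
pH = 9.00 − (+1.310) = 7.69

pH = 7.69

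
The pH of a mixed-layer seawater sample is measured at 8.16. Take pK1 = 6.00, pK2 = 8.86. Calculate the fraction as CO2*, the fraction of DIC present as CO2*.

α₀ = 0.00573

α₀ = 1 / (1 + K1/[H⁺] + K1K2/[H⁺]²) = 1 / (1 + 10^+2.16 + 10^+1.46)
   = 1 / (1 + 144.54 + 28.840) = 1/174.38 = 0.005734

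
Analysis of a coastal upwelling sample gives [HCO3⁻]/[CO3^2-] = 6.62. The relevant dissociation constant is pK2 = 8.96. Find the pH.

From K2 = [H⁺][CO3^2-]/[HCO3⁻]:  pH = pK2 − log₁₀([HCO3⁻]/[CO3^2-])
log₁₀(6.62) = +0.821
pH = 8.96 − (+0.821) = 8.14

pH = 8.14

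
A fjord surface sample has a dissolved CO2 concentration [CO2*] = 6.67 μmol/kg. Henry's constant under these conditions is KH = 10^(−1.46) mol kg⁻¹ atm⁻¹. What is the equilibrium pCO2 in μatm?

KH = 10^(−1.46) = 3.467×10^-2 mol kg⁻¹ atm⁻¹
pCO2 = [CO2*]/KH = 6.67×10^-6 / 3.467×10^-2 = 1.92×10^-4 atm = 192 μatm

pCO2 = 192 μatm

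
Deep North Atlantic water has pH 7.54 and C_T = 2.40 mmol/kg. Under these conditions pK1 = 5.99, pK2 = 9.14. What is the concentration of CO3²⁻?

α₂ = 1 / (1 + [H⁺]/K2 + [H⁺]²/(K1K2)) = 1 / (1 + 10^+1.60 + 10^+0.05)
   = 1 / (1 + 39.811 + 1.1220) = 1/41.933 = 0.02385
[CO3²⁻] = α₂ × DIC = 0.02385 × 2.40 = 0.0572 mmol/kg

[CO3²⁻] = 0.0572 mmol/kg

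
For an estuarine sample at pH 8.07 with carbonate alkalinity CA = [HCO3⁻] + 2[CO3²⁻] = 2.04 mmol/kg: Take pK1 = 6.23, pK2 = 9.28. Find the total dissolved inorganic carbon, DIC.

DIC = 1.95 mmol/kg

CA = [HCO3⁻] + 2[CO3²⁻] = (α₁ + 2α₂)·DIC
At pH 8.07: [H⁺]/K1 = 10^-1.84 = 0.014454, K2/[H⁺] = 10^-1.21 = 0.061660
α₁ = 1/(1 + 0.014454 + 0.061660) = 1/1.0761 = 0.9293; α₂ = α₁·K2/[H⁺] = 0.05730
α₁ + 2α₂ = 1.0439
DIC = CA / (α₁ + 2α₂) = 2.04 / 1.0439 = 1.95 mmol/kg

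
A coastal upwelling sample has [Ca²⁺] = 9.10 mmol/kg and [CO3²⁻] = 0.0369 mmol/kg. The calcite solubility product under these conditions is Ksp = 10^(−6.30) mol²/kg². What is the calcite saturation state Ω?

Ksp = 10^(−6.30) = 5.012×10^-7
Ω = [Ca²⁺][CO3²⁻]/Ksp = (9.10×10^-3)(0.0369×10^-3) / 5.012×10^-7 = 0.670

Ω = 0.670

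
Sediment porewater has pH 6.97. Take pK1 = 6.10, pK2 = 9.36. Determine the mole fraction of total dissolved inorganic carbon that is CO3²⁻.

α₂ = 0.00358

α₂ = 1 / (1 + [H⁺]/K2 + [H⁺]²/(K1K2)) = 1 / (1 + 10^+2.39 + 10^+1.52)
   = 1 / (1 + 245.47 + 33.113) = 1/279.58 = 0.003577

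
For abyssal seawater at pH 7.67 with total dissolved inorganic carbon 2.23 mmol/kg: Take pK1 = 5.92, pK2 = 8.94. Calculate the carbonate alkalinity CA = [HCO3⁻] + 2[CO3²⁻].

CA = [HCO3⁻] + 2[CO3²⁻] = (α₁ + 2α₂)·DIC
At pH 7.67: [H⁺]/K1 = 10^-1.75 = 0.017783, K2/[H⁺] = 10^-1.27 = 0.053703
α₁ = 1/(1 + 0.017783 + 0.053703) = 1/1.0715 = 0.9333; α₂ = α₁·K2/[H⁺] = 0.05012
α₁ + 2α₂ = 1.0335
CA = 1.0335 × 2.23 = 2.30 mmol/kg

CA = 2.30 mmol/kg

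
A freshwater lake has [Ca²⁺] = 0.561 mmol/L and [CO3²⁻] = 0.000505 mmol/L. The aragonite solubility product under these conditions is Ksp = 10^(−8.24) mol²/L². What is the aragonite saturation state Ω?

Ω = 0.0492

Ksp = 10^(−8.24) = 5.754×10^-9
Ω = [Ca²⁺][CO3²⁻]/Ksp = (0.561×10^-3)(0.000505×10^-3) / 5.754×10^-9 = 0.0492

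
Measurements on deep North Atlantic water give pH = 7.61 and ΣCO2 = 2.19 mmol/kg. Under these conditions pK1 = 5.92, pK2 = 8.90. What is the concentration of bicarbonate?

α₁ = 1 / (1 + [H⁺]/K1 + K2/[H⁺]) = 1 / (1 + 10^-1.69 + 10^-1.29)
   = 1 / (1 + 0.020417 + 0.051286) = 1/1.0717 = 0.9331
[HCO3⁻] = α₁ × DIC = 0.9331 × 2.19 = 2.04 mmol/kg

[HCO3⁻] = 2.04 mmol/kg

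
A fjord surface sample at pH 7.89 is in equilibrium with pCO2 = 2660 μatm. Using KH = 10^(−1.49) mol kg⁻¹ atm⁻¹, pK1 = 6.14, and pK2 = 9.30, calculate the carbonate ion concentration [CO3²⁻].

[CO3²⁻] = 0.188 mmol/kg

[CO2*] = KH · pCO2 = 10^(−1.49) × 2660×10^-6 = 8.608×10^-5 mol/kg
α₀ = 1/(1 + K1/[H⁺] + K1K2/[H⁺]²) = 1/(1 + 10^+1.75 + 10^+0.34) = 0.01683
DIC = [CO2*]/α₀ = 8.608×10^-5 / 0.01683 = 5.115 mmol/kg
[CO3²⁻] = α₂·DIC; α₂ = 0.03682, so [CO3²⁻] = 0.03682 × 5.115 = 0.188 mmol/kg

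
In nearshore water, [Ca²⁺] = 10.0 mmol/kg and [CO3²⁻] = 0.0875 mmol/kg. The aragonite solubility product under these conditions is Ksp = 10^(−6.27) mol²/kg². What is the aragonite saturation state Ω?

Ω = 1.63

Ksp = 10^(−6.27) = 5.370×10^-7
Ω = [Ca²⁺][CO3²⁻]/Ksp = (10.0×10^-3)(0.0875×10^-3) / 5.370×10^-7 = 1.63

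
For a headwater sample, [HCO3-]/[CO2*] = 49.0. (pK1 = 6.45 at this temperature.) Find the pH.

From K1 = [H⁺][HCO3-]/[CO2*]:  pH = pK1 + log₁₀([HCO3-]/[CO2*])
log₁₀(49.0) = +1.690
pH = 6.45 + (+1.690) = 8.14

pH = 8.14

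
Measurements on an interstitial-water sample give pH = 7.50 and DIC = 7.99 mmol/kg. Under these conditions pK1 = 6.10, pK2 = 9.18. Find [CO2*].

[CO2*] = 0.300 mmol/kg

α₀ = 1 / (1 + K1/[H⁺] + K1K2/[H⁺]²) = 1 / (1 + 10^+1.40 + 10^-0.28)
   = 1 / (1 + 25.119 + 0.52481) = 1/26.644 = 0.03753
[CO2*] = α₀ × DIC = 0.03753 × 7.99 = 0.300 mmol/kg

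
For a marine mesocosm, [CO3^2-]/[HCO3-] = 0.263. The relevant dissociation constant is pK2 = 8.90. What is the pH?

pH = 8.32

From K2 = [H⁺][CO3^2-]/[HCO3-]:  pH = pK2 + log₁₀([CO3^2-]/[HCO3-])
log₁₀(0.263) = -0.580
pH = 8.90 + (-0.580) = 8.32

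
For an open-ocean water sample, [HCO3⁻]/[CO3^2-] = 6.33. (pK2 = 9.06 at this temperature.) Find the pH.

From K2 = [H⁺][CO3^2-]/[HCO3⁻]:  pH = pK2 − log₁₀([HCO3⁻]/[CO3^2-])
log₁₀(6.33) = +0.801
pH = 9.06 − (+0.801) = 8.26

pH = 8.26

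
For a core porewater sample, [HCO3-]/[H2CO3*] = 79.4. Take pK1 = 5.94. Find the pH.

From K1 = [H⁺][HCO3-]/[H2CO3*]:  pH = pK1 + log₁₀([HCO3-]/[H2CO3*])
log₁₀(79.4) = +1.900
pH = 5.94 + (+1.900) = 7.84

pH = 7.84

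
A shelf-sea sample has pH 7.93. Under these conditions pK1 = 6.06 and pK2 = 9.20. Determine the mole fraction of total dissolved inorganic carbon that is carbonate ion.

α₂ = 1 / (1 + [H⁺]/K2 + [H⁺]²/(K1K2)) = 1 / (1 + 10^+1.27 + 10^-0.60)
   = 1 / (1 + 18.621 + 0.25119) = 1/19.872 = 0.05032

α₂ = 0.0503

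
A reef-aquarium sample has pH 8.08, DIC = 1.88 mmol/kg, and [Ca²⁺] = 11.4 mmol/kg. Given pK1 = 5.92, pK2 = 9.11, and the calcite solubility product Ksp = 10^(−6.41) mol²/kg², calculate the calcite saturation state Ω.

α₂ = 1 / (1 + [H⁺]/K2 + [H⁺]²/(K1K2)) = 1 / (1 + 10^+1.03 + 10^-1.13)
   = 1 / (1 + 10.715 + 0.074131) = 1/11.789 = 0.08482
[CO3²⁻] = α₂ × DIC = 0.08482 × 1.88 = 0.1595 mmol/kg
Ksp = 10^(−6.41) = 3.890×10^-7
Ω = [Ca²⁺][CO3²⁻]/Ksp = (11.4×10^-3)(1.595×10^-4) / 3.890×10^-7 = 4.67

Ω = 4.67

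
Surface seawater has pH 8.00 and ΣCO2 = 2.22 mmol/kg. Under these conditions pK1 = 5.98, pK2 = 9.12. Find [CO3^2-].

α₂ = 1 / (1 + [H⁺]/K2 + [H⁺]²/(K1K2)) = 1 / (1 + 10^+1.12 + 10^-0.90)
   = 1 / (1 + 13.183 + 0.12589) = 1/14.308 = 0.06989
[CO3²⁻] = α₂ × DIC = 0.06989 × 2.22 = 0.155 mmol/kg

[CO3²⁻] = 0.155 mmol/kg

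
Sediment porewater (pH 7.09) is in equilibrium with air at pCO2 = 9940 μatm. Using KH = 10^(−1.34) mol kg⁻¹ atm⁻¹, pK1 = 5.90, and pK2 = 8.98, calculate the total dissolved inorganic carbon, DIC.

[CO2*] = KH · pCO2 = 10^(−1.34) × 9940×10^-6 = 4.543×10^-4 mol/kg
α₀ = 1/(1 + K1/[H⁺] + K1K2/[H⁺]²) = 1/(1 + 10^+1.19 + 10^-0.70) = 0.05992
DIC = [CO2*]/α₀ = 4.543×10^-4 / 0.05992 = 7.58 mmol/kg

DIC = 7.58 mmol/kg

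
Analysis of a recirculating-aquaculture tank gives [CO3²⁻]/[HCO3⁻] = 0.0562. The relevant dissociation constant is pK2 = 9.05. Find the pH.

pH = 7.80

From K2 = [H⁺][CO3²⁻]/[HCO3⁻]:  pH = pK2 + log₁₀([CO3²⁻]/[HCO3⁻])
log₁₀(0.0562) = -1.250
pH = 9.05 + (-1.250) = 7.80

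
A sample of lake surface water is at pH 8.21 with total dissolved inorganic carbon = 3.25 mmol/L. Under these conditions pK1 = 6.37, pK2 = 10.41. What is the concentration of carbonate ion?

[CO3²⁻] = 0.0201 mmol/L

α₂ = 1 / (1 + [H⁺]/K2 + [H⁺]²/(K1K2)) = 1 / (1 + 10^+2.20 + 10^+0.36)
   = 1 / (1 + 158.49 + 2.2909) = 1/161.78 = 0.006181
[CO3²⁻] = α₂ × DIC = 0.006181 × 3.25 = 0.0201 mmol/L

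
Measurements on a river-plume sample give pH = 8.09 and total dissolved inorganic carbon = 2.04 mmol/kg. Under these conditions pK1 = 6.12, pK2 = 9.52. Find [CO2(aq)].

α₀ = 1 / (1 + K1/[H⁺] + K1K2/[H⁺]²) = 1 / (1 + 10^+1.97 + 10^+0.54)
   = 1 / (1 + 93.325 + 3.4674) = 1/97.793 = 0.01023
[CO2*] = α₀ × DIC = 0.01023 × 2.04 = 0.0209 mmol/kg

[CO2*] = 0.0209 mmol/kg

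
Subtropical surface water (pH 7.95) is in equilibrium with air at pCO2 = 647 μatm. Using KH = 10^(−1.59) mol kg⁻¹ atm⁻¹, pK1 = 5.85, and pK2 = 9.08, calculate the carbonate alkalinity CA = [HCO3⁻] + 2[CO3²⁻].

CA = 2.40 mmol/kg

[CO2*] = KH · pCO2 = 10^(−1.59) × 647×10^-6 = 1.663×10^-5 mol/kg
α₀ = 1/(1 + K1/[H⁺] + K1K2/[H⁺]²) = 1/(1 + 10^+2.10 + 10^+0.97) = 0.007341
DIC = [CO2*]/α₀ = 1.663×10^-5 / 0.007341 = 2.265 mmol/kg
CA = (α₁ + 2α₂)·DIC = (0.9242 + 2×0.06851) × 2.265 = 2.40 mmol/kg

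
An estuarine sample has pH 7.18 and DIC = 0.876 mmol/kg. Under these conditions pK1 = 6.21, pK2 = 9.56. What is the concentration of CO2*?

[CO2*] = 0.0845 mmol/kg

α₀ = 1 / (1 + K1/[H⁺] + K1K2/[H⁺]²) = 1 / (1 + 10^+0.97 + 10^-1.41)
   = 1 / (1 + 9.3325 + 0.038905) = 1/10.371 = 0.09642
[CO2*] = α₀ × DIC = 0.09642 × 0.876 = 0.0845 mmol/kg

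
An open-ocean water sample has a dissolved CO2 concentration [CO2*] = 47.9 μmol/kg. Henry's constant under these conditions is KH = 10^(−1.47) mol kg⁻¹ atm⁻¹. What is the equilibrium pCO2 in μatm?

KH = 10^(−1.47) = 3.388×10^-2 mol kg⁻¹ atm⁻¹
pCO2 = [CO2*]/KH = 47.9×10^-6 / 3.388×10^-2 = 1.41×10^-3 atm = 1410 μatm

pCO2 = 1410 μatm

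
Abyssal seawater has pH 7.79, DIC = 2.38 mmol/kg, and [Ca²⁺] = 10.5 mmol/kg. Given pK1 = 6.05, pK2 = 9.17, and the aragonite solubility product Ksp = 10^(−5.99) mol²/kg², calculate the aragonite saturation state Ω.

Ω = 0.961

α₂ = 1 / (1 + [H⁺]/K2 + [H⁺]²/(K1K2)) = 1 / (1 + 10^+1.38 + 10^-0.36)
   = 1 / (1 + 23.988 + 0.43652) = 1/25.425 = 0.03933
[CO3²⁻] = α₂ × DIC = 0.03933 × 2.38 = 0.09361 mmol/kg
Ksp = 10^(−5.99) = 1.023×10^-6
Ω = [Ca²⁺][CO3²⁻]/Ksp = (10.5×10^-3)(9.361×10^-5) / 1.023×10^-6 = 0.961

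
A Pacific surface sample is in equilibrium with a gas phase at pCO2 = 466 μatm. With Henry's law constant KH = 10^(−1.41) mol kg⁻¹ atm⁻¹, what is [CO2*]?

[CO2*] = 18.1 μmol/kg

KH = 10^(−1.41) = 3.890×10^-2 mol kg⁻¹ atm⁻¹
[CO2*] = KH · pCO2 = 3.890×10^-2 × 466×10^-6 atm = 1.81×10^-5 mol/kg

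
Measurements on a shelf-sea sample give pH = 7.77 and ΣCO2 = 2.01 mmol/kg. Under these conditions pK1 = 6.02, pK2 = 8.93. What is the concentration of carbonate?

α₂ = 1 / (1 + [H⁺]/K2 + [H⁺]²/(K1K2)) = 1 / (1 + 10^+1.16 + 10^-0.59)
   = 1 / (1 + 14.454 + 0.25704) = 1/15.711 = 0.06365
[CO3²⁻] = α₂ × DIC = 0.06365 × 2.01 = 0.128 mmol/kg

[CO3²⁻] = 0.128 mmol/kg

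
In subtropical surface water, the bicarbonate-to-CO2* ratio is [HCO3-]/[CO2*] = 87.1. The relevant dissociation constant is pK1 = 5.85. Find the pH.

pH = 7.79

From K1 = [H⁺][HCO3-]/[CO2*]:  pH = pK1 + log₁₀([HCO3-]/[CO2*])
log₁₀(87.1) = +1.940
pH = 5.85 + (+1.940) = 7.79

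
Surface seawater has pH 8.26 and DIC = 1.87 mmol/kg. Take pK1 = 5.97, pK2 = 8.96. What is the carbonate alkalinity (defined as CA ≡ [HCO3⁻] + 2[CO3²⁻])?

CA = 2.17 mmol/kg

CA = [HCO3⁻] + 2[CO3²⁻] = (α₁ + 2α₂)·DIC
At pH 8.26: [H⁺]/K1 = 10^-2.29 = 0.0051286, K2/[H⁺] = 10^-0.70 = 0.19953
α₁ = 1/(1 + 0.0051286 + 0.19953) = 1/1.2047 = 0.8301; α₂ = α₁·K2/[H⁺] = 0.1656
α₁ + 2α₂ = 1.1614
CA = 1.1614 × 1.87 = 2.17 mmol/kg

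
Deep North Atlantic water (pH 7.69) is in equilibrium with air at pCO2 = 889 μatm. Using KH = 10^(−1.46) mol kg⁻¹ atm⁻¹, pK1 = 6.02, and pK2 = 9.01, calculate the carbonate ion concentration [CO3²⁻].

[CO3²⁻] = 0.0690 mmol/kg

[CO2*] = KH · pCO2 = 10^(−1.46) × 889×10^-6 = 3.082×10^-5 mol/kg
α₀ = 1/(1 + K1/[H⁺] + K1K2/[H⁺]²) = 1/(1 + 10^+1.67 + 10^+0.35) = 0.02000
DIC = [CO2*]/α₀ = 3.082×10^-5 / 0.02000 = 1.542 mmol/kg
[CO3²⁻] = α₂·DIC; α₂ = 0.04476, so [CO3²⁻] = 0.04476 × 1.542 = 0.0690 mmol/kg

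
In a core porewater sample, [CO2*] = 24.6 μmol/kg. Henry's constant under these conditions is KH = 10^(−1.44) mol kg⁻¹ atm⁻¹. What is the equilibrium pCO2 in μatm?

pCO2 = 678 μatm

KH = 10^(−1.44) = 3.631×10^-2 mol kg⁻¹ atm⁻¹
pCO2 = [CO2*]/KH = 24.6×10^-6 / 3.631×10^-2 = 6.78×10^-4 atm = 678 μatm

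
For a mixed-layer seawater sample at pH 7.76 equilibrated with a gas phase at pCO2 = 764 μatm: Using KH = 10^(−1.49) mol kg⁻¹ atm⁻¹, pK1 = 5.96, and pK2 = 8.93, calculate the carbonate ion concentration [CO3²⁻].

[CO3²⁻] = 0.105 mmol/kg

[CO2*] = KH · pCO2 = 10^(−1.49) × 764×10^-6 = 2.472×10^-5 mol/kg
α₀ = 1/(1 + K1/[H⁺] + K1K2/[H⁺]²) = 1/(1 + 10^+1.80 + 10^+0.63) = 0.01463
DIC = [CO2*]/α₀ = 2.472×10^-5 / 0.01463 = 1.690 mmol/kg
[CO3²⁻] = α₂·DIC; α₂ = 0.06240, so [CO3²⁻] = 0.06240 × 1.690 = 0.105 mmol/kg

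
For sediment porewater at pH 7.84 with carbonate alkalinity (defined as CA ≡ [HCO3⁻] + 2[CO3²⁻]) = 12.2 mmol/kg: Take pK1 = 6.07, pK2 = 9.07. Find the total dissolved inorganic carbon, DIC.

CA = [HCO3⁻] + 2[CO3²⁻] = (α₁ + 2α₂)·DIC
At pH 7.84: [H⁺]/K1 = 10^-1.77 = 0.016982, K2/[H⁺] = 10^-1.23 = 0.058884
α₁ = 1/(1 + 0.016982 + 0.058884) = 1/1.0759 = 0.9295; α₂ = α₁·K2/[H⁺] = 0.05473
α₁ + 2α₂ = 1.0389
DIC = CA / (α₁ + 2α₂) = 12.2 / 1.0389 = 11.7 mmol/kg

DIC = 11.7 mmol/kg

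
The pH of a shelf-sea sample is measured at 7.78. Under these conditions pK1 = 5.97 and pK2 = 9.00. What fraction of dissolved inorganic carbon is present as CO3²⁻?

α₂ = 0.0560

α₂ = 1 / (1 + [H⁺]/K2 + [H⁺]²/(K1K2)) = 1 / (1 + 10^+1.22 + 10^-0.59)
   = 1 / (1 + 16.596 + 0.25704) = 1/17.853 = 0.05601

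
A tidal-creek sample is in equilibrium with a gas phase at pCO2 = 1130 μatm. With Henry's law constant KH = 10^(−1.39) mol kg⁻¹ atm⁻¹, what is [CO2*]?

KH = 10^(−1.39) = 4.074×10^-2 mol kg⁻¹ atm⁻¹
[CO2*] = KH · pCO2 = 4.074×10^-2 × 1130×10^-6 atm = 4.60×10^-5 mol/kg

[CO2*] = 46.0 μmol/kg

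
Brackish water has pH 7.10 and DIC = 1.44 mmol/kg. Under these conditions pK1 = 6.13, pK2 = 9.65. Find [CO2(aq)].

[CO2*] = 0.139 mmol/kg

α₀ = 1 / (1 + K1/[H⁺] + K1K2/[H⁺]²) = 1 / (1 + 10^+0.97 + 10^-1.58)
   = 1 / (1 + 9.3325 + 0.026303) = 1/10.359 = 0.09654
[CO2*] = α₀ × DIC = 0.09654 × 1.44 = 0.139 mmol/kg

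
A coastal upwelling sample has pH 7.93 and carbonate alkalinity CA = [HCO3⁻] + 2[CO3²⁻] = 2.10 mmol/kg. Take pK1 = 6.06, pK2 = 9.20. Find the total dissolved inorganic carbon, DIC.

CA = [HCO3⁻] + 2[CO3²⁻] = (α₁ + 2α₂)·DIC
At pH 7.93: [H⁺]/K1 = 10^-1.87 = 0.013490, K2/[H⁺] = 10^-1.27 = 0.053703
α₁ = 1/(1 + 0.013490 + 0.053703) = 1/1.0672 = 0.9370; α₂ = α₁·K2/[H⁺] = 0.05032
α₁ + 2α₂ = 1.0377
DIC = CA / (α₁ + 2α₂) = 2.10 / 1.0377 = 2.02 mmol/kg

DIC = 2.02 mmol/kg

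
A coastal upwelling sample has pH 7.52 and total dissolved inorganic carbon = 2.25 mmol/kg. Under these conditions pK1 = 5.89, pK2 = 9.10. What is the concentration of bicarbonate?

α₁ = 1 / (1 + [H⁺]/K1 + K2/[H⁺]) = 1 / (1 + 10^-1.63 + 10^-1.58)
   = 1 / (1 + 0.023442 + 0.026303) = 1/1.0497 = 0.9526
[HCO3⁻] = α₁ × DIC = 0.9526 × 2.25 = 2.14 mmol/kg

[HCO3⁻] = 2.14 mmol/kg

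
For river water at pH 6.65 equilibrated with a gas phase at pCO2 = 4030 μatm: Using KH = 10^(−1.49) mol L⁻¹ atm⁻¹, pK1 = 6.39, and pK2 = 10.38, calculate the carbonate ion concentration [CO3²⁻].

[CO3²⁻] = 0.0442 μmol/L

[CO2*] = KH · pCO2 = 10^(−1.49) × 4030×10^-6 = 1.304×10^-4 mol/L
α₀ = 1/(1 + K1/[H⁺] + K1K2/[H⁺]²) = 1/(1 + 10^+0.26 + 10^-3.47) = 0.3546
DIC = [CO2*]/α₀ = 1.304×10^-4 / 0.3546 = 0.3678 mmol/L
[CO3²⁻] = α₂·DIC; α₂ = 0.0001202, so [CO3²⁻] = 0.0001202 × 0.3678 = 4.42×10^-5 mmol/L = 0.0442 μmol/L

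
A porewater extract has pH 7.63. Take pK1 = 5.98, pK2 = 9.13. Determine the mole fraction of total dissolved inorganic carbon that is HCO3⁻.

α₁ = 1 / (1 + [H⁺]/K1 + K2/[H⁺]) = 1 / (1 + 10^-1.65 + 10^-1.50)
   = 1 / (1 + 0.022387 + 0.031623) = 1/1.0540 = 0.9488

α₁ = 0.949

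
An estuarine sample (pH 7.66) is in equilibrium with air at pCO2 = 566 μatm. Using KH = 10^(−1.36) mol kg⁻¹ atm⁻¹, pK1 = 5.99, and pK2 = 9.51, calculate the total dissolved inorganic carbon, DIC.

[CO2*] = KH · pCO2 = 10^(−1.36) × 566×10^-6 = 2.471×10^-5 mol/kg
α₀ = 1/(1 + K1/[H⁺] + K1K2/[H⁺]²) = 1/(1 + 10^+1.67 + 10^-0.18) = 0.02065
DIC = [CO2*]/α₀ = 2.471×10^-5 / 0.02065 = 1.20 mmol/kg

DIC = 1.20 mmol/kg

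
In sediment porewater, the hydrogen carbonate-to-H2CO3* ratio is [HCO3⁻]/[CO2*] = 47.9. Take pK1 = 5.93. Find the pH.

From K1 = [H⁺][HCO3⁻]/[CO2*]:  pH = pK1 + log₁₀([HCO3⁻]/[CO2*])
log₁₀(47.9) = +1.680
pH = 5.93 + (+1.680) = 7.61

pH = 7.61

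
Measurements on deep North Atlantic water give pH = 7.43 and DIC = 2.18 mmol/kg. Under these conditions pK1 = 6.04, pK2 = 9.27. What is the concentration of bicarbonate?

α₁ = 1 / (1 + [H⁺]/K1 + K2/[H⁺]) = 1 / (1 + 10^-1.39 + 10^-1.84)
   = 1 / (1 + 0.040738 + 0.014454) = 1/1.0552 = 0.9477
[HCO3⁻] = α₁ × DIC = 0.9477 × 2.18 = 2.07 mmol/kg

[HCO3⁻] = 2.07 mmol/kg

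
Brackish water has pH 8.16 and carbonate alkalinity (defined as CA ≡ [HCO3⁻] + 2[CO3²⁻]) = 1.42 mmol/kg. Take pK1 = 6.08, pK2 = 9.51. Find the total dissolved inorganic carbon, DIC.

CA = [HCO3⁻] + 2[CO3²⁻] = (α₁ + 2α₂)·DIC
At pH 8.16: [H⁺]/K1 = 10^-2.08 = 0.0083176, K2/[H⁺] = 10^-1.35 = 0.044668
α₁ = 1/(1 + 0.0083176 + 0.044668) = 1/1.0530 = 0.9497; α₂ = α₁·K2/[H⁺] = 0.04242
α₁ + 2α₂ = 1.0345
DIC = CA / (α₁ + 2α₂) = 1.42 / 1.0345 = 1.37 mmol/kg

DIC = 1.37 mmol/kg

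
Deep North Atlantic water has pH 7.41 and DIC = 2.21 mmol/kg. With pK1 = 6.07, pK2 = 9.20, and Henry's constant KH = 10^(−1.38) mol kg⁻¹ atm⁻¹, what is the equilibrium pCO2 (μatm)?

pCO2 = 2280 μatm

α₀ = 1 / (1 + K1/[H⁺] + K1K2/[H⁺]²) = 1 / (1 + 10^+1.34 + 10^-0.45)
   = 1 / (1 + 21.878 + 0.35481) = 1/23.232 = 0.04304
[CO2*] = α₀ × DIC = 0.04304 × 2.21 = 0.09513 mmol/kg
pCO2 = [CO2*]/KH = 9.513×10^-5 / 4.169×10^-2 = 2280 μatm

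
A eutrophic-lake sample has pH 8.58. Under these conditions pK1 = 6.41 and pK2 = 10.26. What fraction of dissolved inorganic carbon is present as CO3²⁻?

α₂ = 1 / (1 + [H⁺]/K2 + [H⁺]²/(K1K2)) = 1 / (1 + 10^+1.68 + 10^-0.49)
   = 1 / (1 + 47.863 + 0.32359) = 1/49.187 = 0.02033

α₂ = 0.0203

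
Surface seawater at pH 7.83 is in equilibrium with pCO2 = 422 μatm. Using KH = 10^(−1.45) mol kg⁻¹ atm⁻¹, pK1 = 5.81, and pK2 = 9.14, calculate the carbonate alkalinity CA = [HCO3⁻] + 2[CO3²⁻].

CA = 1.72 mmol/kg

[CO2*] = KH · pCO2 = 10^(−1.45) × 422×10^-6 = 1.497×10^-5 mol/kg
α₀ = 1/(1 + K1/[H⁺] + K1K2/[H⁺]²) = 1/(1 + 10^+2.02 + 10^+0.71) = 0.009022
DIC = [CO2*]/α₀ = 1.497×10^-5 / 0.009022 = 1.660 mmol/kg
CA = (α₁ + 2α₂)·DIC = (0.9447 + 2×0.04627) × 1.660 = 1.72 mmol/kg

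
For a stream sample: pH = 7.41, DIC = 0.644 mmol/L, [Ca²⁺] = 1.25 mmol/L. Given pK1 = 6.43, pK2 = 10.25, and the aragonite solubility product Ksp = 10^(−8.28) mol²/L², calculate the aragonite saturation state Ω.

Ω = 0.200

α₂ = 1 / (1 + [H⁺]/K2 + [H⁺]²/(K1K2)) = 1 / (1 + 10^+2.84 + 10^+1.86)
   = 1 / (1 + 691.83 + 72.444) = 1/765.27 = 0.001307
[CO3²⁻] = α₂ × DIC = 0.001307 × 0.644 = 0.0008415 mmol/L = 0.8415 μmol/L
Ksp = 10^(−8.28) = 5.248×10^-9
Ω = [Ca²⁺][CO3²⁻]/Ksp = (1.25×10^-3)(8.415×10^-7) / 5.248×10^-9 = 0.200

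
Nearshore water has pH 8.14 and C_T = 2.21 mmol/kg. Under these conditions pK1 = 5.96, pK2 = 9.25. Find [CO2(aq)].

α₀ = 1 / (1 + K1/[H⁺] + K1K2/[H⁺]²) = 1 / (1 + 10^+2.18 + 10^+1.07)
   = 1 / (1 + 151.36 + 11.749) = 1/164.11 = 0.006094
[CO2*] = α₀ × DIC = 0.006094 × 2.21 = 0.0135 mmol/kg = 13.5 μmol/kg

[CO2*] = 13.5 μmol/kg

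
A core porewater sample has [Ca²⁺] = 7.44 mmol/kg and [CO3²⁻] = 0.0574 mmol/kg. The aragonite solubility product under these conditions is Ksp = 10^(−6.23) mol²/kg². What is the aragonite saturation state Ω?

Ksp = 10^(−6.23) = 5.888×10^-7
Ω = [Ca²⁺][CO3²⁻]/Ksp = (7.44×10^-3)(0.0574×10^-3) / 5.888×10^-7 = 0.725

Ω = 0.725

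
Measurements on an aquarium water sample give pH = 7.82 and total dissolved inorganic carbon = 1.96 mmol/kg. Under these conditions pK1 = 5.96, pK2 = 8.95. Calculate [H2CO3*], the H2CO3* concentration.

[CO2*] = 0.0249 mmol/kg

α₀ = 1 / (1 + K1/[H⁺] + K1K2/[H⁺]²) = 1 / (1 + 10^+1.86 + 10^+0.73)
   = 1 / (1 + 72.444 + 5.3703) = 1/78.814 = 0.01269
[CO2*] = α₀ × DIC = 0.01269 × 1.96 = 0.0249 mmol/kg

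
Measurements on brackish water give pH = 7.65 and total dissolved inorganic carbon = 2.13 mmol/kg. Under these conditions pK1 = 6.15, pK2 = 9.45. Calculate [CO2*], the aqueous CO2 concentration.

[CO2*] = 0.0643 mmol/kg

α₀ = 1 / (1 + K1/[H⁺] + K1K2/[H⁺]²) = 1 / (1 + 10^+1.50 + 10^-0.30)
   = 1 / (1 + 31.623 + 0.50119) = 1/33.124 = 0.03019
[CO2*] = α₀ × DIC = 0.03019 × 2.13 = 0.0643 mmol/kg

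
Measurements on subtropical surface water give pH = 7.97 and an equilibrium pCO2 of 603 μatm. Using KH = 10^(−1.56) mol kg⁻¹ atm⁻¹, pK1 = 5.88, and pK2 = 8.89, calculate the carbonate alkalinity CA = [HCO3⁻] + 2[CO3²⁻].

CA = 2.53 mmol/kg

[CO2*] = KH · pCO2 = 10^(−1.56) × 603×10^-6 = 1.661×10^-5 mol/kg
α₀ = 1/(1 + K1/[H⁺] + K1K2/[H⁺]²) = 1/(1 + 10^+2.09 + 10^+1.17) = 0.007204
DIC = [CO2*]/α₀ = 1.661×10^-5 / 0.007204 = 2.305 mmol/kg
CA = (α₁ + 2α₂)·DIC = (0.8862 + 2×0.1066) × 2.305 = 2.53 mmol/kg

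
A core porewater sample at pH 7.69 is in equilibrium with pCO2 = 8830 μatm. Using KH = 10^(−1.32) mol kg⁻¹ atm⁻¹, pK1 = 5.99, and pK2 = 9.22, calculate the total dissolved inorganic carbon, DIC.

[CO2*] = KH · pCO2 = 10^(−1.32) × 8830×10^-6 = 4.226×10^-4 mol/kg
α₀ = 1/(1 + K1/[H⁺] + K1K2/[H⁺]²) = 1/(1 + 10^+1.70 + 10^+0.17) = 0.01901
DIC = [CO2*]/α₀ = 4.226×10^-4 / 0.01901 = 22.2 mmol/kg

DIC = 22.2 mmol/kg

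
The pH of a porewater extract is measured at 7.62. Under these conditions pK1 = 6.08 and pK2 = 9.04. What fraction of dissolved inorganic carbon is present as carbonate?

α₂ = 1 / (1 + [H⁺]/K2 + [H⁺]²/(K1K2)) = 1 / (1 + 10^+1.42 + 10^-0.12)
   = 1 / (1 + 26.303 + 0.75858) = 1/28.061 = 0.03564

α₂ = 0.0356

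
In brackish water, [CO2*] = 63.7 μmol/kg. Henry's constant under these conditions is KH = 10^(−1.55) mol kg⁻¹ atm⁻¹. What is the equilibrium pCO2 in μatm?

KH = 10^(−1.55) = 2.818×10^-2 mol kg⁻¹ atm⁻¹
pCO2 = [CO2*]/KH = 63.7×10^-6 / 2.818×10^-2 = 2.26×10^-3 atm = 2260 μatm

pCO2 = 2260 μatm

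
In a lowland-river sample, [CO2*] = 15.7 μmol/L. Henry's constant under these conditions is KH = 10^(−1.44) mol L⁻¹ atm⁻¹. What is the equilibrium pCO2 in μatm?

pCO2 = 432 μatm

KH = 10^(−1.44) = 3.631×10^-2 mol L⁻¹ atm⁻¹
pCO2 = [CO2*]/KH = 15.7×10^-6 / 3.631×10^-2 = 4.32×10^-4 atm = 432 μatm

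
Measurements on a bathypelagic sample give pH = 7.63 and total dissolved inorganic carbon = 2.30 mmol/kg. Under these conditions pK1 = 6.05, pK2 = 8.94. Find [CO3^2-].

[CO3²⁻] = 0.105 mmol/kg

α₂ = 1 / (1 + [H⁺]/K2 + [H⁺]²/(K1K2)) = 1 / (1 + 10^+1.31 + 10^-0.27)
   = 1 / (1 + 20.417 + 0.53703) = 1/21.954 = 0.04555
[CO3²⁻] = α₂ × DIC = 0.04555 × 2.30 = 0.105 mmol/kg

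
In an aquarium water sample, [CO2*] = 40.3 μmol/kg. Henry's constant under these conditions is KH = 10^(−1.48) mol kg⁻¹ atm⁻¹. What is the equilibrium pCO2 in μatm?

KH = 10^(−1.48) = 3.311×10^-2 mol kg⁻¹ atm⁻¹
pCO2 = [CO2*]/KH = 40.3×10^-6 / 3.311×10^-2 = 1.22×10^-3 atm = 1220 μatm

pCO2 = 1220 μatm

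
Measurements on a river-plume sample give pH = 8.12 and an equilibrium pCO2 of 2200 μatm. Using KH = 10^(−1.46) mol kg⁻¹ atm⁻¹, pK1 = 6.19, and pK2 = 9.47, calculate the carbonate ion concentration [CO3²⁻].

[CO2*] = KH · pCO2 = 10^(−1.46) × 2200×10^-6 = 7.628×10^-5 mol/kg
α₀ = 1/(1 + K1/[H⁺] + K1K2/[H⁺]²) = 1/(1 + 10^+1.93 + 10^+0.58) = 0.01112
DIC = [CO2*]/α₀ = 7.628×10^-5 / 0.01112 = 6.859 mmol/kg
[CO3²⁻] = α₂·DIC; α₂ = 0.04228, so [CO3²⁻] = 0.04228 × 6.859 = 0.290 mmol/kg

[CO3²⁻] = 0.290 mmol/kg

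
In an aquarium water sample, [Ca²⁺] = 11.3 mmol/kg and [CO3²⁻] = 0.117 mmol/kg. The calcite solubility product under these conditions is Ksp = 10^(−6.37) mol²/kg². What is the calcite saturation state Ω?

Ω = 3.10

Ksp = 10^(−6.37) = 4.266×10^-7
Ω = [Ca²⁺][CO3²⁻]/Ksp = (11.3×10^-3)(0.117×10^-3) / 4.266×10^-7 = 3.10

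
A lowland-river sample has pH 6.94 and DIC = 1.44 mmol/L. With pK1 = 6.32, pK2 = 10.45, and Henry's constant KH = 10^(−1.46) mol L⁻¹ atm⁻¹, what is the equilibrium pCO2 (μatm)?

pCO2 = 8030 μatm

α₀ = 1 / (1 + K1/[H⁺] + K1K2/[H⁺]²) = 1 / (1 + 10^+0.62 + 10^-2.89)
   = 1 / (1 + 4.1687 + 0.0012882) = 1/5.1700 = 0.1934
[CO2*] = α₀ × DIC = 0.1934 × 1.44 = 0.2785 mmol/L
pCO2 = [CO2*]/KH = 2.785×10^-4 / 3.467×10^-2 = 8030 μatm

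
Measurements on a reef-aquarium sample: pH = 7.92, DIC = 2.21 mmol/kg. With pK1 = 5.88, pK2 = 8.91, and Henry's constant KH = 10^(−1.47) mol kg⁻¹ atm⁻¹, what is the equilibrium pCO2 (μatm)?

pCO2 = 535 μatm

α₀ = 1 / (1 + K1/[H⁺] + K1K2/[H⁺]²) = 1 / (1 + 10^+2.04 + 10^+1.05)
   = 1 / (1 + 109.65 + 11.220) = 1/121.87 = 0.008206
[CO2*] = α₀ × DIC = 0.008206 × 2.21 = 0.01813 mmol/kg = 18.13 μmol/kg
pCO2 = [CO2*]/KH = 1.813×10^-5 / 3.388×10^-2 = 535 μatm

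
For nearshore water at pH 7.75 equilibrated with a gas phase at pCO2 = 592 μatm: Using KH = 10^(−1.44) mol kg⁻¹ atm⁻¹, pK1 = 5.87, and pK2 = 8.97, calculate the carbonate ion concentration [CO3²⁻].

[CO2*] = KH · pCO2 = 10^(−1.44) × 592×10^-6 = 2.149×10^-5 mol/kg
α₀ = 1/(1 + K1/[H⁺] + K1K2/[H⁺]²) = 1/(1 + 10^+1.88 + 10^+0.66) = 0.01228
DIC = [CO2*]/α₀ = 2.149×10^-5 / 0.01228 = 1.750 mmol/kg
[CO3²⁻] = α₂·DIC; α₂ = 0.05613, so [CO3²⁻] = 0.05613 × 1.750 = 0.0982 mmol/kg

[CO3²⁻] = 0.0982 mmol/kg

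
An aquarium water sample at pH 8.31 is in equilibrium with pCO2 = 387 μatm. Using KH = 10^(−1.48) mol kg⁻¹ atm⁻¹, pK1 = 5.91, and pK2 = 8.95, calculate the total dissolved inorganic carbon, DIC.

DIC = 3.97 mmol/kg

[CO2*] = KH · pCO2 = 10^(−1.48) × 387×10^-6 = 1.281×10^-5 mol/kg
α₀ = 1/(1 + K1/[H⁺] + K1K2/[H⁺]²) = 1/(1 + 10^+2.40 + 10^+1.76) = 0.003229
DIC = [CO2*]/α₀ = 1.281×10^-5 / 0.003229 = 3.97 mmol/kg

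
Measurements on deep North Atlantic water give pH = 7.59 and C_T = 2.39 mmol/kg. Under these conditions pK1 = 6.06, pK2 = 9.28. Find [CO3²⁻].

[CO3²⁻] = 0.0465 mmol/kg

α₂ = 1 / (1 + [H⁺]/K2 + [H⁺]²/(K1K2)) = 1 / (1 + 10^+1.69 + 10^+0.16)
   = 1 / (1 + 48.978 + 1.4454) = 1/51.423 = 0.01945
[CO3²⁻] = α₂ × DIC = 0.01945 × 2.39 = 0.0465 mmol/kg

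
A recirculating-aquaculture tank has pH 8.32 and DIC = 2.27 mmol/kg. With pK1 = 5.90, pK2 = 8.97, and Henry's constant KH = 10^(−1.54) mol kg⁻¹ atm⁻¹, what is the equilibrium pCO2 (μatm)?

α₀ = 1 / (1 + K1/[H⁺] + K1K2/[H⁺]²) = 1 / (1 + 10^+2.42 + 10^+1.77)
   = 1 / (1 + 263.03 + 58.884) = 1/322.91 = 0.003097
[CO2*] = α₀ × DIC = 0.003097 × 2.27 = 0.007030 mmol/kg = 7.030 μmol/kg
pCO2 = [CO2*]/KH = 7.030×10^-6 / 2.884×10^-2 = 244 μatm

pCO2 = 244 μatm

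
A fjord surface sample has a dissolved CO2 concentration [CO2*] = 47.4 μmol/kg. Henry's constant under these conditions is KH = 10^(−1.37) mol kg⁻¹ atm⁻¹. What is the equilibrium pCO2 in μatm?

KH = 10^(−1.37) = 4.266×10^-2 mol kg⁻¹ atm⁻¹
pCO2 = [CO2*]/KH = 47.4×10^-6 / 4.266×10^-2 = 1.11×10^-3 atm = 1110 μatm

pCO2 = 1110 μatm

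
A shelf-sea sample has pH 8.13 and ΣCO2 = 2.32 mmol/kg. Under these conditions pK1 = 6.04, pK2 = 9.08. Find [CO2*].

α₀ = 1 / (1 + K1/[H⁺] + K1K2/[H⁺]²) = 1 / (1 + 10^+2.09 + 10^+1.14)
   = 1 / (1 + 123.03 + 13.804) = 1/137.83 = 0.007255
[CO2*] = α₀ × DIC = 0.007255 × 2.32 = 0.0168 mmol/kg = 16.8 μmol/kg

[CO2*] = 16.8 μmol/kg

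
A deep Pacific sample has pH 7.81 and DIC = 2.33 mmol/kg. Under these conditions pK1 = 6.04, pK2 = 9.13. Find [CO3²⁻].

α₂ = 1 / (1 + [H⁺]/K2 + [H⁺]²/(K1K2)) = 1 / (1 + 10^+1.32 + 10^-0.45)
   = 1 / (1 + 20.893 + 0.35481) = 1/22.248 = 0.04495
[CO3²⁻] = α₂ × DIC = 0.04495 × 2.33 = 0.105 mmol/kg

[CO3²⁻] = 0.105 mmol/kg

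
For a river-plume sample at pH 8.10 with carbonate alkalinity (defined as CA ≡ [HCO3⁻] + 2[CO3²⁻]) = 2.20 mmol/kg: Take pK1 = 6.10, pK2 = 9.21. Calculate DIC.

DIC = 2.07 mmol/kg

CA = [HCO3⁻] + 2[CO3²⁻] = (α₁ + 2α₂)·DIC
At pH 8.10: [H⁺]/K1 = 10^-2.00 = 0.010000, K2/[H⁺] = 10^-1.11 = 0.077625
α₁ = 1/(1 + 0.010000 + 0.077625) = 1/1.0876 = 0.9194; α₂ = α₁·K2/[H⁺] = 0.07137
α₁ + 2α₂ = 1.0622
DIC = CA / (α₁ + 2α₂) = 2.20 / 1.0622 = 2.07 mmol/kg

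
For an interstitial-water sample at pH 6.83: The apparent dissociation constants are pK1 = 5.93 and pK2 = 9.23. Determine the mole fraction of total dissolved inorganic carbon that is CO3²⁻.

α₂ = 1 / (1 + [H⁺]/K2 + [H⁺]²/(K1K2)) = 1 / (1 + 10^+2.40 + 10^+1.50)
   = 1 / (1 + 251.19 + 31.623) = 1/283.81 = 0.003523

α₂ = 0.00352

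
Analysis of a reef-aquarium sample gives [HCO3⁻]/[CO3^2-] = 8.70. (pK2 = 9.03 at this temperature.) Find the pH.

pH = 8.09

From K2 = [H⁺][CO3^2-]/[HCO3⁻]:  pH = pK2 − log₁₀([HCO3⁻]/[CO3^2-])
log₁₀(8.70) = +0.940
pH = 9.03 − (+0.940) = 8.09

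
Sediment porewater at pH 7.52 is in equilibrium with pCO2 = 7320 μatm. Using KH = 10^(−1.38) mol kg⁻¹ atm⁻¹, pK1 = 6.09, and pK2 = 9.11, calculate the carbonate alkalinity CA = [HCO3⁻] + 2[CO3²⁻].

[CO2*] = KH · pCO2 = 10^(−1.38) × 7320×10^-6 = 3.051×10^-4 mol/kg
α₀ = 1/(1 + K1/[H⁺] + K1K2/[H⁺]²) = 1/(1 + 10^+1.43 + 10^-0.16) = 0.03496
DIC = [CO2*]/α₀ = 3.051×10^-4 / 0.03496 = 8.729 mmol/kg
CA = (α₁ + 2α₂)·DIC = (0.9409 + 2×0.02418) × 8.729 = 8.64 mmol/kg

CA = 8.64 mmol/kg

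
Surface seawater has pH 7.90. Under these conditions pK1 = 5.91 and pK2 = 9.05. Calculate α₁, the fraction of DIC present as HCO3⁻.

α₁ = 0.925

α₁ = 1 / (1 + [H⁺]/K1 + K2/[H⁺]) = 1 / (1 + 10^-1.99 + 10^-1.15)
   = 1 / (1 + 0.010233 + 0.070795) = 1/1.0810 = 0.9250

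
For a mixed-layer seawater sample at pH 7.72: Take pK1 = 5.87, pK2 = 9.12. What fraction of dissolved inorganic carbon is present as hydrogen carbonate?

α₁ = 1 / (1 + [H⁺]/K1 + K2/[H⁺]) = 1 / (1 + 10^-1.85 + 10^-1.40)
   = 1 / (1 + 0.014125 + 0.039811) = 1/1.0539 = 0.9488

α₁ = 0.949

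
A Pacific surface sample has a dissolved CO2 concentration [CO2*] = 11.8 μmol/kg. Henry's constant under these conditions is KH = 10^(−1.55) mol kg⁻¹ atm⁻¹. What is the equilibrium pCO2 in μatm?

KH = 10^(−1.55) = 2.818×10^-2 mol kg⁻¹ atm⁻¹
pCO2 = [CO2*]/KH = 11.8×10^-6 / 2.818×10^-2 = 4.19×10^-4 atm = 419 μatm

pCO2 = 419 μatm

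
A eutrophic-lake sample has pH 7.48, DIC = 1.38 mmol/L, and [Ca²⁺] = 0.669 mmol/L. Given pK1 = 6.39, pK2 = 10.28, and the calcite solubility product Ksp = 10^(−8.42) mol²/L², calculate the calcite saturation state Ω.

Ω = 0.355

α₂ = 1 / (1 + [H⁺]/K2 + [H⁺]²/(K1K2)) = 1 / (1 + 10^+2.80 + 10^+1.71)
   = 1 / (1 + 630.96 + 51.286) = 1/683.24 = 0.001464
[CO3²⁻] = α₂ × DIC = 0.001464 × 1.38 = 0.002020 mmol/L = 2.020 μmol/L
Ksp = 10^(−8.42) = 3.802×10^-9
Ω = [Ca²⁺][CO3²⁻]/Ksp = (0.669×10^-3)(2.020×10^-6) / 3.802×10^-9 = 0.355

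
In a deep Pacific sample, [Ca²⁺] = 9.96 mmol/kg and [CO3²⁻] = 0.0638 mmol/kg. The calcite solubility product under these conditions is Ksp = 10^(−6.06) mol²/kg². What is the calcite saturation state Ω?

Ω = 0.730

Ksp = 10^(−6.06) = 8.710×10^-7
Ω = [Ca²⁺][CO3²⁻]/Ksp = (9.96×10^-3)(0.0638×10^-3) / 8.710×10^-7 = 0.730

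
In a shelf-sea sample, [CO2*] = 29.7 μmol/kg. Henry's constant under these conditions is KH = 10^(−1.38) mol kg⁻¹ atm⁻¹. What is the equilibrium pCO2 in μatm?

pCO2 = 712 μatm

KH = 10^(−1.38) = 4.169×10^-2 mol kg⁻¹ atm⁻¹
pCO2 = [CO2*]/KH = 29.7×10^-6 / 4.169×10^-2 = 7.12×10^-4 atm = 712 μatm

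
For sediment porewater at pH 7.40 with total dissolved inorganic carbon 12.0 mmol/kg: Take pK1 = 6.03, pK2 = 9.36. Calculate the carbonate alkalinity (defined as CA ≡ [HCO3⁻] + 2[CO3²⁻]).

CA = [HCO3⁻] + 2[CO3²⁻] = (α₁ + 2α₂)·DIC
At pH 7.40: [H⁺]/K1 = 10^-1.37 = 0.042658, K2/[H⁺] = 10^-1.96 = 0.010965
α₁ = 1/(1 + 0.042658 + 0.010965) = 1/1.0536 = 0.9491; α₂ = α₁·K2/[H⁺] = 0.01041
α₁ + 2α₂ = 0.9699
CA = 0.9699 × 12.0 = 11.6 mmol/kg

CA = 11.6 mmol/kg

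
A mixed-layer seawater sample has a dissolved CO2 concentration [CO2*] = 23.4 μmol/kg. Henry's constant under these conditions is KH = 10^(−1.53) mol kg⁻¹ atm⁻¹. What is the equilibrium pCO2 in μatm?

pCO2 = 793 μatm

KH = 10^(−1.53) = 2.951×10^-2 mol kg⁻¹ atm⁻¹
pCO2 = [CO2*]/KH = 23.4×10^-6 / 2.951×10^-2 = 7.93×10^-4 atm = 793 μatm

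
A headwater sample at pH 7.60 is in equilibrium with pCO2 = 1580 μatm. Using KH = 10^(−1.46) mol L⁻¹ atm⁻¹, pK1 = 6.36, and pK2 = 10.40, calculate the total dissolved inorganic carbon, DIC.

[CO2*] = KH · pCO2 = 10^(−1.46) × 1580×10^-6 = 5.478×10^-5 mol/L
α₀ = 1/(1 + K1/[H⁺] + K1K2/[H⁺]²) = 1/(1 + 10^+1.24 + 10^-1.56) = 0.05433
DIC = [CO2*]/α₀ = 5.478×10^-5 / 0.05433 = 1.01 mmol/L

DIC = 1.01 mmol/L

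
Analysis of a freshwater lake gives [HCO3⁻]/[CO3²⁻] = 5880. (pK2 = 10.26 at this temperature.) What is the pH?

From K2 = [H⁺][CO3²⁻]/[HCO3⁻]:  pH = pK2 − log₁₀([HCO3⁻]/[CO3²⁻])
log₁₀(5880) = +3.769
pH = 10.26 − (+3.769) = 6.49

pH = 6.49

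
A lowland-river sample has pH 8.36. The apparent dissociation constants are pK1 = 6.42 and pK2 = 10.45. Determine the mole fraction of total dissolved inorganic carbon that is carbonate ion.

α₂ = 1 / (1 + [H⁺]/K2 + [H⁺]²/(K1K2)) = 1 / (1 + 10^+2.09 + 10^+0.15)
   = 1 / (1 + 123.03 + 1.4125) = 1/125.44 = 0.007972

α₂ = 0.00797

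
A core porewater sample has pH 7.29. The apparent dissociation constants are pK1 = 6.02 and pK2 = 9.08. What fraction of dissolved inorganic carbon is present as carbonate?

α₂ = 1 / (1 + [H⁺]/K2 + [H⁺]²/(K1K2)) = 1 / (1 + 10^+1.79 + 10^+0.52)
   = 1 / (1 + 61.660 + 3.3113) = 1/65.971 = 0.01516

α₂ = 0.0152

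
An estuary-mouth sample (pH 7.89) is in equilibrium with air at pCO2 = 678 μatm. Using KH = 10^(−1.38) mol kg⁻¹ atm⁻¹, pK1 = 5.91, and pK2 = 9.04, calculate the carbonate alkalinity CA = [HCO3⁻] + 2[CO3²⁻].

CA = 3.08 mmol/kg

[CO2*] = KH · pCO2 = 10^(−1.38) × 678×10^-6 = 2.826×10^-5 mol/kg
α₀ = 1/(1 + K1/[H⁺] + K1K2/[H⁺]²) = 1/(1 + 10^+1.98 + 10^+0.83) = 0.009684
DIC = [CO2*]/α₀ = 2.826×10^-5 / 0.009684 = 2.919 mmol/kg
CA = (α₁ + 2α₂)·DIC = (0.9248 + 2×0.06547) × 2.919 = 3.08 mmol/kg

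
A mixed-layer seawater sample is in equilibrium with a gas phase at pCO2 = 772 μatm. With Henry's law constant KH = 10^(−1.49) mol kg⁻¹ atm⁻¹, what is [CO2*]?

KH = 10^(−1.49) = 3.236×10^-2 mol kg⁻¹ atm⁻¹
[CO2*] = KH · pCO2 = 3.236×10^-2 × 772×10^-6 atm = 2.50×10^-5 mol/kg

[CO2*] = 25.0 μmol/kg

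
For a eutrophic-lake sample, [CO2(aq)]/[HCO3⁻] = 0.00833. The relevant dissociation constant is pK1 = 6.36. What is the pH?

From K1 = [H⁺][HCO3⁻]/[CO2(aq)]:  pH = pK1 − log₁₀([CO2(aq)]/[HCO3⁻])
log₁₀(0.00833) = -2.079
pH = 6.36 − (-2.079) = 8.44

pH = 8.44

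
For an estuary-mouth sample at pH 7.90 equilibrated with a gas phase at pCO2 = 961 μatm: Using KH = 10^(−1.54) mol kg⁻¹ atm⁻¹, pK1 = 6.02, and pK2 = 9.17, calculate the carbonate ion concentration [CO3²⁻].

[CO3²⁻] = 0.113 mmol/kg

[CO2*] = KH · pCO2 = 10^(−1.54) × 961×10^-6 = 2.772×10^-5 mol/kg
α₀ = 1/(1 + K1/[H⁺] + K1K2/[H⁺]²) = 1/(1 + 10^+1.88 + 10^+0.61) = 0.01236
DIC = [CO2*]/α₀ = 2.772×10^-5 / 0.01236 = 2.243 mmol/kg
[CO3²⁻] = α₂·DIC; α₂ = 0.05034, so [CO3²⁻] = 0.05034 × 2.243 = 0.113 mmol/kg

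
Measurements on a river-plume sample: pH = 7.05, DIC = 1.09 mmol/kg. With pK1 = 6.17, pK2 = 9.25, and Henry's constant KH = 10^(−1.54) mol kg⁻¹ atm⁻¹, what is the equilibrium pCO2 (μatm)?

pCO2 = 4380 μatm

α₀ = 1 / (1 + K1/[H⁺] + K1K2/[H⁺]²) = 1 / (1 + 10^+0.88 + 10^-1.32)
   = 1 / (1 + 7.5858 + 0.047863) = 1/8.6336 = 0.1158
[CO2*] = α₀ × DIC = 0.1158 × 1.09 = 0.1263 mmol/kg
pCO2 = [CO2*]/KH = 1.263×10^-4 / 2.884×10^-2 = 4380 μatm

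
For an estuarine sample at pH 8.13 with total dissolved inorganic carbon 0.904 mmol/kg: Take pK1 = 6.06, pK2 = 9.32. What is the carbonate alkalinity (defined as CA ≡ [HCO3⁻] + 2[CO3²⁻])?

CA = 0.951 mmol/kg

CA = [HCO3⁻] + 2[CO3²⁻] = (α₁ + 2α₂)·DIC
At pH 8.13: [H⁺]/K1 = 10^-2.07 = 0.0085114, K2/[H⁺] = 10^-1.19 = 0.064565
α₁ = 1/(1 + 0.0085114 + 0.064565) = 1/1.0731 = 0.9319; α₂ = α₁·K2/[H⁺] = 0.06017
α₁ + 2α₂ = 1.0522
CA = 1.0522 × 0.904 = 0.951 mmol/kg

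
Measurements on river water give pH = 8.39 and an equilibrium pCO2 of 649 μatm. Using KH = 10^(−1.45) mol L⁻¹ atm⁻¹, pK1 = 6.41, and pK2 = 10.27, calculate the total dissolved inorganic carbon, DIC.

DIC = 2.25 mmol/L

[CO2*] = KH · pCO2 = 10^(−1.45) × 649×10^-6 = 2.303×10^-5 mol/L
α₀ = 1/(1 + K1/[H⁺] + K1K2/[H⁺]²) = 1/(1 + 10^+1.98 + 10^+0.10) = 0.01023
DIC = [CO2*]/α₀ = 2.303×10^-5 / 0.01023 = 2.25 mmol/L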